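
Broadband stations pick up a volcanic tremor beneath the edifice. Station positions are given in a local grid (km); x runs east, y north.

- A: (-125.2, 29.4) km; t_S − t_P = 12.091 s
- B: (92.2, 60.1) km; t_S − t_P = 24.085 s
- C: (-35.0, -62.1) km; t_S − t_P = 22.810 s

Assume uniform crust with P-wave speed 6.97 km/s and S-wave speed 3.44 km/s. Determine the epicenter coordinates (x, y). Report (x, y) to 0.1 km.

Distance from S−P lag: d = Δt · v_P v_S / (v_P − v_S) = Δt · (6.97·3.44)/(6.97−3.44) ≈ 6.7923·Δt.
So d_A = 82.13, d_B = 163.59, d_C = 154.93 km.
Circle about each station: (x + 125.2)² + (y − 29.4)² = 82.13²; (x − 92.2)² + (y − 60.1)² = 163.59²; (x + 35.0)² + (y + 62.1)² = 154.93².
Subtracting pairs of circle equations eliminates x²+y² and gives linear equations (the radical axes):
434.8 x + 61.4 y = -24442.90
180.4 x − 183.0 y = -28715.96
Solving the 2×2 system: x ≈ -68.8, y ≈ 89.1 km.
Check against A (with the unrounded x, y): √((x + 125.2)²+(y − 29.4)²) = 82.13 ≈ 82.13 km. ✓

(-68.8, 89.1)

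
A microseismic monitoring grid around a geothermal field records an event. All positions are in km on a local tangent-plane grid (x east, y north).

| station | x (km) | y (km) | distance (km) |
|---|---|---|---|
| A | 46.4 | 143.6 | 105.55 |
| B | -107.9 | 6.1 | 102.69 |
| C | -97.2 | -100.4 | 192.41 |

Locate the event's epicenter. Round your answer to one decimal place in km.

x ≈ -40.3 km, y ≈ 83.4 km

Circle about each station: (x − 46.4)² + (y − 143.6)² = 105.55²; (x + 107.9)² + (y − 6.1)² = 102.69²; (x + 97.2)² + (y + 100.4)² = 192.41².
Subtracting pairs of circle equations eliminates x²+y² and gives linear equations (the radical axes):
-308.6 x − 275.0 y = -10498.73
-287.2 x − 488.0 y = -29126.73
Solving the 2×2 system: x ≈ -40.3, y ≈ 83.4 km.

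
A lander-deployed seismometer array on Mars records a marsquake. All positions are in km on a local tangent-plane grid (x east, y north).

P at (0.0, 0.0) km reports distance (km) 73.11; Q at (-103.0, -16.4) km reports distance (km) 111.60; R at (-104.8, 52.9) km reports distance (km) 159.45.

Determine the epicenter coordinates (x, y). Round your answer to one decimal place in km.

Circle about each station: x² + y² = 73.11²; (x + 103.0)² + (y + 16.4)² = 111.60²; (x + 104.8)² + (y − 52.9)² = 159.45².
Subtracting the P equation from the Q and R equations removes the quadratic terms:
-206.0 x − 32.8 y = 3768.47
-209.6 x + 105.8 y = -6297.78
Solving the 2×2 system: x ≈ -6.7, y ≈ -72.8 km.

x ≈ -6.7 km, y ≈ -72.8 km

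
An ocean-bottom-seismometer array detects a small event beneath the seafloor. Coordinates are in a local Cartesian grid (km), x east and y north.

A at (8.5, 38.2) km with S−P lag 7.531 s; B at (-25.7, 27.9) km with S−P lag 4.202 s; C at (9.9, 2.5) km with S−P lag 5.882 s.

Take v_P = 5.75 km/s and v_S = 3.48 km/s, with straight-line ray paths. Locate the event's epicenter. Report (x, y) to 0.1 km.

(-41.3, -5.7)

Distance from S−P lag: d = Δt · v_P v_S / (v_P − v_S) = Δt · (5.75·3.48)/(5.75−3.48) ≈ 8.8150·Δt.
So d_A = 66.39, d_B = 37.04, d_C = 51.85 km.
Circle about each station: (x − 8.5)² + (y − 38.2)² = 66.39²; (x + 25.7)² + (y − 27.9)² = 37.04²; (x − 9.9)² + (y − 2.5)² = 51.85².
Subtracting the A equation from the B and C equations removes the quadratic terms:
-68.4 x − 20.6 y = 2943.08
2.8 x − 71.4 y = 291.98
Solving the 2×2 system: x ≈ -41.3, y ≈ -5.7 km.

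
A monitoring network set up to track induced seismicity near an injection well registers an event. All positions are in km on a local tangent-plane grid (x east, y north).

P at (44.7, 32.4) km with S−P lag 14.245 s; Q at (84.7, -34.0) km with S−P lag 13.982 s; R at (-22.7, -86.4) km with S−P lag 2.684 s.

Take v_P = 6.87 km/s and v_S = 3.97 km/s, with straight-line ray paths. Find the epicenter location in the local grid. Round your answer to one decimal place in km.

Distance from S−P lag: d = Δt · v_P v_S / (v_P − v_S) = Δt · (6.87·3.97)/(6.87−3.97) ≈ 9.4048·Δt.
So d_P = 133.97, d_Q = 131.50, d_R = 25.24 km.
Circle about each station: (x − 44.7)² + (y − 32.4)² = 133.97²; (x − 84.7)² + (y + 34.0)² = 131.50²; (x + 22.7)² + (y + 86.4)² = 25.24².
Subtracting the P equation from the Q and R equations removes the quadratic terms:
80.0 x − 132.8 y = 5937.95
-134.8 x − 237.6 y = 22243.30
Solving the 2×2 system: x ≈ -41.8, y ≈ -69.9 km.

x ≈ -41.8 km, y ≈ -69.9 km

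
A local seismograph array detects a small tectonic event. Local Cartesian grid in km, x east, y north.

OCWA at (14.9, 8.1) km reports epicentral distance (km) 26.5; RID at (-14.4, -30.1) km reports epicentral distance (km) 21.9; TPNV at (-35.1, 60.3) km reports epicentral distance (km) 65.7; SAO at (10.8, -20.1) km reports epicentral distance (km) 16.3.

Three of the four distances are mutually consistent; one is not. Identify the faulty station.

TPNV

Solve using three stations at a time. Using OCWA, RID, SAO (subtract circle equations pairwise → linear system) gives (x, y) ≈ (-3.0, -11.4).
Distances from that point to each station vs reported:
  OCWA: calculated 26.5 vs reported 26.5 → residual 0.0 km
  RID: calculated 21.9 vs reported 21.9 → residual 0.0 km
  TPNV: calculated 78.6 vs reported 65.7 → residual 12.9 km
  SAO: calculated 16.3 vs reported 16.3 → residual 0.0 km
OCWA, RID, SAO are mutually consistent (residuals ≈ 0); TPNV is off by 12.9 km.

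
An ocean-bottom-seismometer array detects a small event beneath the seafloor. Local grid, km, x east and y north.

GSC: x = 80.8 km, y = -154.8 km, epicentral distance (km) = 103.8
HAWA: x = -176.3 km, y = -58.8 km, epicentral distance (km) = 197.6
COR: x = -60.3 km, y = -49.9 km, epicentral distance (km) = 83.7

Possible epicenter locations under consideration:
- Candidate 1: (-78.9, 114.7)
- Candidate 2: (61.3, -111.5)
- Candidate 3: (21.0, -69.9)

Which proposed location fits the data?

Candidate 3

For each candidate, compare |candidate − station| to the reported distance:
Candidate 1: residuals GSC 209.5, HAWA 1.4, COR 81.9 → max 209.5 km
Candidate 2: residuals GSC 56.3, HAWA 45.8, COR 52.6 → max 56.3 km
Candidate 3: residuals GSC 0.0, HAWA 0.0, COR 0.0 → max 0.0 km
Only Candidate 3 has all residuals ≈ 0.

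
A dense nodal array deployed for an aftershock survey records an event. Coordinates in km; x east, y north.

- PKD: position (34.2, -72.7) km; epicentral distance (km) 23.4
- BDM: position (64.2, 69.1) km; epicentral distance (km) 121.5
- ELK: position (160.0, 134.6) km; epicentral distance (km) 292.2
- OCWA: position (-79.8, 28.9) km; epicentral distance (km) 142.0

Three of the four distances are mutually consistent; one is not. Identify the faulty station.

ELK

Solve using three stations at a time. Using PKD, BDM, OCWA (subtract circle equations pairwise → linear system) gives (x, y) ≈ (38.5, -49.7).
Distances from that point to each station vs reported:
  PKD: calculated 23.4 vs reported 23.4 → residual 0.0 km
  BDM: calculated 121.5 vs reported 121.5 → residual 0.0 km
  ELK: calculated 220.7 vs reported 292.2 → residual 71.5 km
  OCWA: calculated 142.0 vs reported 142.0 → residual 0.0 km
PKD, BDM, OCWA are mutually consistent (residuals ≈ 0); ELK is off by 71.5 km.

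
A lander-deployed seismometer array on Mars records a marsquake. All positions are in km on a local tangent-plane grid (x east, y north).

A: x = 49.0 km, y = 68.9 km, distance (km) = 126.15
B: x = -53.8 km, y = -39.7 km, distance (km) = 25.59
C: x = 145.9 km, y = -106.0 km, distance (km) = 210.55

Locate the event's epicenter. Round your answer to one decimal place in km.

Circle about each station: (x − 49.0)² + (y − 68.9)² = 126.15²; (x + 53.8)² + (y + 39.7)² = 25.59²; (x − 145.9)² + (y + 106.0)² = 210.55².
Subtracting pairs of circle equations eliminates x²+y² and gives linear equations (the radical axes):
-205.6 x − 217.2 y = 12581.29
193.8 x − 349.8 y = -3042.88
Solving the 2×2 system: x ≈ -44.4, y ≈ -15.9 km.

x ≈ -44.4 km, y ≈ -15.9 km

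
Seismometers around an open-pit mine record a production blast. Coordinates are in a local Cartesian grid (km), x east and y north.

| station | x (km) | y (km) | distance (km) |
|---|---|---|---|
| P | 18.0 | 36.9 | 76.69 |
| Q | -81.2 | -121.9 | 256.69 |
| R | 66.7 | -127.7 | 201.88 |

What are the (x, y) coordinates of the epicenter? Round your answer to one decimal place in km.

(85.5, 73.3)

Circle about each station: (x − 18.0)² + (y − 36.9)² = 76.69²; (x + 81.2)² + (y + 121.9)² = 256.69²; (x − 66.7)² + (y + 127.7)² = 201.88².
Subtracting pairs of circle equations eliminates x²+y² and gives linear equations (the radical axes):
-198.4 x − 317.6 y = -40240.96
97.4 x − 329.2 y = -15803.61
Solving the 2×2 system: x ≈ 85.5, y ≈ 73.3 km.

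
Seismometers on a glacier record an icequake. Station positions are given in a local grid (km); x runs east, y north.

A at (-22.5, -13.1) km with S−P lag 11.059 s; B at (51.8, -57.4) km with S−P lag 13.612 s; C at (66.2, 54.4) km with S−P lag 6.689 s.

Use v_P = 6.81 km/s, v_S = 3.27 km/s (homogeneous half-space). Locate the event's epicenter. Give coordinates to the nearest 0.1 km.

Distance from S−P lag: d = Δt · v_P v_S / (v_P − v_S) = Δt · (6.81·3.27)/(6.81−3.27) ≈ 6.2906·Δt.
So d_A = 69.57, d_B = 85.63, d_C = 42.08 km.
Circle about each station: (x + 22.5)² + (y + 13.1)² = 69.57²; (x − 51.8)² + (y + 57.4)² = 85.63²; (x − 66.2)² + (y − 54.4)² = 42.08².
Subtracting pairs of circle equations eliminates x²+y² and gives linear equations (the radical axes):
148.6 x − 88.6 y = 2807.63
177.4 x + 135.0 y = 9733.20
Solving the 2×2 system: x ≈ 34.7, y ≈ 26.5 km.

34.7 km east, 26.5 km north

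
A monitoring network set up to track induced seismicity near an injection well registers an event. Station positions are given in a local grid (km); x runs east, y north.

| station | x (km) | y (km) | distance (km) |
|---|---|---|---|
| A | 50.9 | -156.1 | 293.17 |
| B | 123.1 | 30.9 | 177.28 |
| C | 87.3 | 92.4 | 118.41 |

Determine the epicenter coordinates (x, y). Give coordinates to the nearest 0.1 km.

-26.0 km east, 126.8 km north

Circle about each station: (x − 50.9)² + (y + 156.1)² = 293.17²; (x − 123.1)² + (y − 30.9)² = 177.28²; (x − 87.3)² + (y − 92.4)² = 118.41².
Subtracting pairs of circle equations eliminates x²+y² and gives linear equations (the radical axes):
144.4 x + 374.0 y = 43670.85
72.8 x + 497.0 y = 61128.75
Solving the 2×2 system: x ≈ -26.0, y ≈ 126.8 km.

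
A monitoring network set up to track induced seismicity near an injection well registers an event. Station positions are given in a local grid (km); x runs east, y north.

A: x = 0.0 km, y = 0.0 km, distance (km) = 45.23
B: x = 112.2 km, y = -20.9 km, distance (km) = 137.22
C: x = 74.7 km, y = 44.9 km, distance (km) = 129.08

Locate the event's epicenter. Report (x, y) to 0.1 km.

-23.9 km east, -38.4 km north

Circle about each station: x² + y² = 45.23²; (x − 112.2)² + (y + 20.9)² = 137.22²; (x − 74.7)² + (y − 44.9)² = 129.08².
Subtracting pairs of circle equations eliminates x²+y² and gives linear equations (the radical axes):
224.4 x − 41.8 y = -3757.93
149.4 x + 89.8 y = -7019.79
Solving the 2×2 system: x ≈ -23.9, y ≈ -38.4 km.
Check against A (with the unrounded x, y): √(x²+y²) = 45.24 ≈ 45.23 km. ✓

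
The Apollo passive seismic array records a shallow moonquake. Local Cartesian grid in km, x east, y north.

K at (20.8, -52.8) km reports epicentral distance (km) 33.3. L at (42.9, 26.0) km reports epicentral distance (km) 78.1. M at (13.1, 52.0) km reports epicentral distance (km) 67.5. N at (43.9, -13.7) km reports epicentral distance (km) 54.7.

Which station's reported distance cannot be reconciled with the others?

Solve using three stations at a time. Using K, L, N (subtract circle equations pairwise → linear system) gives (x, y) ≈ (-6.7, -34.2).
Distances from that point to each station vs reported:
  K: calculated 33.2 vs reported 33.3 → residual 0.1 km
  L: calculated 78.1 vs reported 78.1 → residual 0.0 km
  M: calculated 88.5 vs reported 67.5 → residual 21.0 km
  N: calculated 54.6 vs reported 54.7 → residual 0.1 km
K, L, N are mutually consistent (residuals ≈ 0); M is off by 21.0 km.

M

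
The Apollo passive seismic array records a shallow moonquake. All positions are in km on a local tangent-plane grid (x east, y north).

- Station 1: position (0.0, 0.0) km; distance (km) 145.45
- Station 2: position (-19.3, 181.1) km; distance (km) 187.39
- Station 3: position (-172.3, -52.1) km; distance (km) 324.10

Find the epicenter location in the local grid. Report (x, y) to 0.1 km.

Circle about each station: x² + y² = 145.45²; (x + 19.3)² + (y − 181.1)² = 187.39²; (x + 172.3)² + (y + 52.1)² = 324.10².
Subtracting the Station 1 equation from the Station 2 and Station 3 equations removes the quadratic terms:
-38.6 x + 362.2 y = 19210.39
-344.6 x − 104.2 y = -51483.41
Solving the 2×2 system: x ≈ 129.2, y ≈ 66.8 km.

(129.2, 66.8)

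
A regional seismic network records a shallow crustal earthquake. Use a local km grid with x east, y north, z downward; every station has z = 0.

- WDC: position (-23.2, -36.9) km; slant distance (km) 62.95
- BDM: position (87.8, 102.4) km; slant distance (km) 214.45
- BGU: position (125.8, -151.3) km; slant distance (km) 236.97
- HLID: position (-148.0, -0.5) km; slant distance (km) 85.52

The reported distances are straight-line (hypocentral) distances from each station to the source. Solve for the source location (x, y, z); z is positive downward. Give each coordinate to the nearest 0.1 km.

Each station gives a sphere (x−x_i)² + (y−y_i)² + z² = d_i² (stations at z=0).
Subtracting the WDC sphere from BDM and BGU: z² cancels, leaving linear equations in x and y:
222.0 x + 278.6 y = -25731.35
298.0 x − 228.8 y = -15374.60
Solving: x ≈ -76.005, y ≈ -31.796 km (keep extra digits for the depth step; rounded: -76.0, -31.8).
Then from the WDC sphere: z² = 62.95² − (x + 23.2)² − (y + 36.9)² with x = -76.005, y = -31.796, so z ≈ 33.886 ≈ 33.9 km.

x ≈ -76.0 km, y ≈ -31.8 km, depth ≈ 33.9 km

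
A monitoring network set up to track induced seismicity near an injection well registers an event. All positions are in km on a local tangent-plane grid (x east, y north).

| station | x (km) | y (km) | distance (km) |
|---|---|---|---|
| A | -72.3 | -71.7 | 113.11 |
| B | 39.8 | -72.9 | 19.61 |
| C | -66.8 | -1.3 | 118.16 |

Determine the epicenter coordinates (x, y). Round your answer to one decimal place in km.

x ≈ 39.3 km, y ≈ -53.3 km

Circle about each station: (x + 72.3)² + (y + 71.7)² = 113.11²; (x − 39.8)² + (y + 72.9)² = 19.61²; (x + 66.8)² + (y + 1.3)² = 118.16².
Subtracting pairs of circle equations eliminates x²+y² and gives linear equations (the radical axes):
224.2 x − 2.4 y = 8939.59
11.0 x + 140.8 y = -7072.16
Solving the 2×2 system: x ≈ 39.3, y ≈ -53.3 km.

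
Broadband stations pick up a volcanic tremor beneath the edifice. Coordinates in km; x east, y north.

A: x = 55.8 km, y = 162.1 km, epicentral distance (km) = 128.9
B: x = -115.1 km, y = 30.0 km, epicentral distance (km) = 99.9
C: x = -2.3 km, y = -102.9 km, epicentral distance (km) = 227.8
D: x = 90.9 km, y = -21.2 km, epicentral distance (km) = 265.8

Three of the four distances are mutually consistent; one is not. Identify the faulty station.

Solve using three stations at a time. Using A, B, C (subtract circle equations pairwise → linear system) gives (x, y) ≈ (-64.6, 116.2).
Distances from that point to each station vs reported:
  A: calculated 128.9 vs reported 128.9 → residual 0.0 km
  B: calculated 99.9 vs reported 99.9 → residual 0.0 km
  C: calculated 227.8 vs reported 227.8 → residual 0.0 km
  D: calculated 207.5 vs reported 265.8 → residual 58.3 km
A, B, C are mutually consistent (residuals ≈ 0); D is off by 58.3 km.

D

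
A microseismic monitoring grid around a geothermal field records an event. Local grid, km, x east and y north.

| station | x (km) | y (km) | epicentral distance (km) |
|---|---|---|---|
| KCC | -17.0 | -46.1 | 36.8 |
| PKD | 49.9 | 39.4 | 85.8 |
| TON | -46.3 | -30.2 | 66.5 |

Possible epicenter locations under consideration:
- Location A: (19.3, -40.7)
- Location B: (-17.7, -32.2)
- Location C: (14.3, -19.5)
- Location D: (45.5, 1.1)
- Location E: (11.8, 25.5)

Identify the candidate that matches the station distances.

Location A

For each candidate, compare |candidate − station| to the reported distance:
Location A: residuals KCC 0.1, PKD 0.1, TON 0.1 → max 0.1 km
Location B: residuals KCC 22.9, PKD 12.7, TON 37.8 → max 37.8 km
Location C: residuals KCC 4.3, PKD 17.0, TON 5.0 → max 17.0 km
Location D: residuals KCC 41.5, PKD 47.2, TON 30.5 → max 47.2 km
Location E: residuals KCC 40.4, PKD 45.2, TON 14.0 → max 45.2 km
Only Location A has all residuals ≈ 0.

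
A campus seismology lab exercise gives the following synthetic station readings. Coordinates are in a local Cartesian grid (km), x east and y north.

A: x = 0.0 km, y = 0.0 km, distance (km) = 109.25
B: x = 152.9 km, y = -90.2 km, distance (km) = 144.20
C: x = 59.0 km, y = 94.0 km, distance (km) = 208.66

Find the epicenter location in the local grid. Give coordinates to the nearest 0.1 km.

Circle about each station: x² + y² = 109.25²; (x − 152.9)² + (y + 90.2)² = 144.20²; (x − 59.0)² + (y − 94.0)² = 208.66².
Subtracting the A equation from the B and C equations removes the quadratic terms:
305.8 x − 180.4 y = 22656.37
118.0 x + 188.0 y = -19286.43
Solving the 2×2 system: x ≈ 9.9, y ≈ -108.8 km.

(9.9, -108.8)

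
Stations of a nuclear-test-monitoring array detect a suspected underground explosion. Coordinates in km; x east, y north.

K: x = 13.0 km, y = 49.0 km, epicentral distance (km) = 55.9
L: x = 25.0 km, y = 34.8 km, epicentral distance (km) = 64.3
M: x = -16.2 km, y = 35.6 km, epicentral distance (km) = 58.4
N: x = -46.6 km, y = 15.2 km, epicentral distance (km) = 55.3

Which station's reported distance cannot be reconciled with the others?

K

Solve using three stations at a time. Using L, M, N (subtract circle equations pairwise → linear system) gives (x, y) ≈ (-5.5, -21.8).
Distances from that point to each station vs reported:
  K: calculated 73.2 vs reported 55.9 → residual 17.3 km
  L: calculated 64.3 vs reported 64.3 → residual 0.0 km
  M: calculated 58.4 vs reported 58.4 → residual 0.0 km
  N: calculated 55.3 vs reported 55.3 → residual 0.0 km
L, M, N are mutually consistent (residuals ≈ 0); K is off by 17.3 km.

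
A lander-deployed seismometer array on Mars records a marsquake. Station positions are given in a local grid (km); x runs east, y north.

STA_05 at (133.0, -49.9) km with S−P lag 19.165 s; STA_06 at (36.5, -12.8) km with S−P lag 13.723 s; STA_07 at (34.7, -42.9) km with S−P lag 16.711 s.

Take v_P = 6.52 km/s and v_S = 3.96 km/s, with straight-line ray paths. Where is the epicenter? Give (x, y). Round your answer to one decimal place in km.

Distance from S−P lag: d = Δt · v_P v_S / (v_P − v_S) = Δt · (6.52·3.96)/(6.52−3.96) ≈ 10.0856·Δt.
So d_STA_05 = 193.29, d_STA_06 = 138.41, d_STA_07 = 168.54 km.
Circle about each station: (x − 133.0)² + (y + 49.9)² = 193.29²; (x − 36.5)² + (y + 12.8)² = 138.41²; (x − 34.7)² + (y + 42.9)² = 168.54².
Subtracting pairs of circle equations eliminates x²+y² and gives linear equations (the radical axes):
-193.0 x + 74.2 y = -479.22
-196.6 x + 14.0 y = -8179.22
Solving the 2×2 system: x ≈ 50.5, y ≈ 124.9 km.

50.5 km east, 124.9 km north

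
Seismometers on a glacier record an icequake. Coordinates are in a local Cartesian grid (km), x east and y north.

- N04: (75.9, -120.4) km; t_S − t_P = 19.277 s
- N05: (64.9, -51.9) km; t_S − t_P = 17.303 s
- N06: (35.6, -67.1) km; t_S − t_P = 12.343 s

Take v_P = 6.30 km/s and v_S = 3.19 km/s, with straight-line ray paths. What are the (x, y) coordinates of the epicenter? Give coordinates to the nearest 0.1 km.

-42.7 km east, -82.3 km north

Distance from S−P lag: d = Δt · v_P v_S / (v_P − v_S) = Δt · (6.30·3.19)/(6.30−3.19) ≈ 6.4621·Δt.
So d_N04 = 124.57, d_N05 = 111.81, d_N06 = 79.76 km.
Circle about each station: (x − 75.9)² + (y + 120.4)² = 124.57²; (x − 64.9)² + (y + 51.9)² = 111.81²; (x − 35.6)² + (y + 67.1)² = 79.76².
Subtracting the N04 equation from the N05 and N06 equations removes the quadratic terms:
-22.0 x + 137.0 y = -10335.14
-80.6 x + 106.6 y = -5331.17
Solving the 2×2 system: x ≈ -42.7, y ≈ -82.3 km.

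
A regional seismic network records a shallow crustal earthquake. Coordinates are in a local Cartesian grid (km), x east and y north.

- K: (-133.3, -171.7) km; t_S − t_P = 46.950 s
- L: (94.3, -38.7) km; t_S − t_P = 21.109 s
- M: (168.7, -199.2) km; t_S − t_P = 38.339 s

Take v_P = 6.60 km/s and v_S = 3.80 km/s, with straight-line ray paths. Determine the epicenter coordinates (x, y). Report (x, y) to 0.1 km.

145.2 km east, 143.4 km north

Distance from S−P lag: d = Δt · v_P v_S / (v_P − v_S) = Δt · (6.60·3.80)/(6.60−3.80) ≈ 8.9571·Δt.
So d_K = 420.54, d_L = 189.08, d_M = 343.41 km.
Circle about each station: (x + 133.3)² + (y + 171.7)² = 420.54²; (x − 94.3)² + (y + 38.7)² = 189.08²; (x − 168.7)² + (y + 199.2)² = 343.41².
Subtracting pairs of circle equations eliminates x²+y² and gives linear equations (the radical axes):
455.2 x + 266.0 y = 104243.05
604.0 x − 55.0 y = 79814.01
Solving the 2×2 system: x ≈ 145.2, y ≈ 143.4 km.
Check against K (with the unrounded x, y): √((x + 133.3)²+(y + 171.7)²) = 420.54 ≈ 420.54 km. ✓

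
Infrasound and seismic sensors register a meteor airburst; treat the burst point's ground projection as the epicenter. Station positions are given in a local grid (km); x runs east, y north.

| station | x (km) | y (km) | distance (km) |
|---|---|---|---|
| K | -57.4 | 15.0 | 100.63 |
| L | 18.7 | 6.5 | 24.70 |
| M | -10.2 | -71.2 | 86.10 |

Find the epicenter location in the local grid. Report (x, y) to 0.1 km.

(41.7, -2.5)

Circle about each station: (x + 57.4)² + (y − 15.0)² = 100.63²; (x − 18.7)² + (y − 6.5)² = 24.70²; (x + 10.2)² + (y + 71.2)² = 86.10².
Subtracting pairs of circle equations eliminates x²+y² and gives linear equations (the radical axes):
152.2 x − 17.0 y = 6388.49
94.4 x − 172.4 y = 4366.91
Solving the 2×2 system: x ≈ 41.7, y ≈ -2.5 km.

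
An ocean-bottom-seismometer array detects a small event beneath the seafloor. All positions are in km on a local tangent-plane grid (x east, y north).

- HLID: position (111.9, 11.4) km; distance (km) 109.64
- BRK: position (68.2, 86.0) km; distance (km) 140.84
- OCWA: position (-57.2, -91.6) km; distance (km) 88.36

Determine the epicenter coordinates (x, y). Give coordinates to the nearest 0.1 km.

18.3 km east, -45.7 km north

Circle about each station: (x − 111.9)² + (y − 11.4)² = 109.64²; (x − 68.2)² + (y − 86.0)² = 140.84²; (x + 57.2)² + (y + 91.6)² = 88.36².
Subtracting pairs of circle equations eliminates x²+y² and gives linear equations (the radical axes):
-87.4 x + 149.2 y = -8419.31
-338.2 x − 206.0 y = 3224.27
Solving the 2×2 system: x ≈ 18.3, y ≈ -45.7 km.
Check against HLID (with the unrounded x, y): √((x − 111.9)²+(y − 11.4)²) = 109.64 ≈ 109.64 km. ✓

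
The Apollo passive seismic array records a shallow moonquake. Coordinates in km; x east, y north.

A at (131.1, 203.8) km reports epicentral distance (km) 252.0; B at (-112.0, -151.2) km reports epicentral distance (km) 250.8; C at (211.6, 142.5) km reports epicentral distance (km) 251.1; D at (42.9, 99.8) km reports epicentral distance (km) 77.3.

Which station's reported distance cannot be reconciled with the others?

A

Solve using three stations at a time. Using B, C, D (subtract circle equations pairwise → linear system) gives (x, y) ≈ (-33.2, 86.9).
Distances from that point to each station vs reported:
  A: calculated 201.7 vs reported 252.0 → residual 50.3 km
  B: calculated 250.8 vs reported 250.8 → residual 0.0 km
  C: calculated 251.1 vs reported 251.1 → residual 0.0 km
  D: calculated 77.2 vs reported 77.3 → residual 0.1 km
B, C, D are mutually consistent (residuals ≈ 0); A is off by 50.3 km.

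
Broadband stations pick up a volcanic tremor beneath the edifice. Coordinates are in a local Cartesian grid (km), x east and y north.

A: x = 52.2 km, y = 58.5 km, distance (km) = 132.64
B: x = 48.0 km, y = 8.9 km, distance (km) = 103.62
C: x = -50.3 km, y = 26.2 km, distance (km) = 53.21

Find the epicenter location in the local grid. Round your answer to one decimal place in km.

Circle about each station: (x − 52.2)² + (y − 58.5)² = 132.64²; (x − 48.0)² + (y − 8.9)² = 103.62²; (x + 50.3)² + (y − 26.2)² = 53.21².
Subtracting pairs of circle equations eliminates x²+y² and gives linear equations (the radical axes):
-8.4 x − 99.2 y = 3092.39
-205.0 x − 64.6 y = 11831.51
Solving the 2×2 system: x ≈ -49.2, y ≈ -27.0 km.
Check against A (with the unrounded x, y): √((x − 52.2)²+(y − 58.5)²) = 132.64 ≈ 132.64 km. ✓

-49.2 km east, -27.0 km north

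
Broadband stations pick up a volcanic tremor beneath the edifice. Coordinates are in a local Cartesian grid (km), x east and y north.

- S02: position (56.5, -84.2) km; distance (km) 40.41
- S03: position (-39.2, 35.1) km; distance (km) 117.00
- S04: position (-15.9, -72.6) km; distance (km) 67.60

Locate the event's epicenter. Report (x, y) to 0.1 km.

Circle about each station: (x − 56.5)² + (y + 84.2)² = 40.41²; (x + 39.2)² + (y − 35.1)² = 117.00²; (x + 15.9)² + (y + 72.6)² = 67.60².
Subtracting pairs of circle equations eliminates x²+y² and gives linear equations (the radical axes):
-191.4 x + 238.6 y = -19569.27
-144.8 x + 23.2 y = -7695.11
Solving the 2×2 system: x ≈ 45.9, y ≈ -45.2 km.
Check against S02 (with the unrounded x, y): √((x − 56.5)²+(y + 84.2)²) = 40.42 ≈ 40.41 km. ✓

x ≈ 45.9 km, y ≈ -45.2 km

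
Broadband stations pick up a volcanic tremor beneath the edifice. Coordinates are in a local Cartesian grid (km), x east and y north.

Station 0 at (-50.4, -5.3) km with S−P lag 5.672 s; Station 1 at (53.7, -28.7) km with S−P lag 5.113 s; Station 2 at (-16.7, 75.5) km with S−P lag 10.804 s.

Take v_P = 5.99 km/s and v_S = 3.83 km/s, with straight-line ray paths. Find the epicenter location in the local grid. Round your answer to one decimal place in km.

Distance from S−P lag: d = Δt · v_P v_S / (v_P − v_S) = Δt · (5.99·3.83)/(5.99−3.83) ≈ 10.6212·Δt.
So d_Station 0 = 60.24, d_Station 1 = 54.31, d_Station 2 = 114.75 km.
Circle about each station: (x + 50.4)² + (y + 5.3)² = 60.24²; (x − 53.7)² + (y + 28.7)² = 54.31²; (x + 16.7)² + (y − 75.5)² = 114.75².
Subtracting the Station 0 equation from the Station 1 and Station 2 equations removes the quadratic terms:
208.2 x − 46.8 y = 1818.41
67.4 x + 161.6 y = -6127.81
Solving the 2×2 system: x ≈ 0.2, y ≈ -38.0 km.

x ≈ 0.2 km, y ≈ -38.0 km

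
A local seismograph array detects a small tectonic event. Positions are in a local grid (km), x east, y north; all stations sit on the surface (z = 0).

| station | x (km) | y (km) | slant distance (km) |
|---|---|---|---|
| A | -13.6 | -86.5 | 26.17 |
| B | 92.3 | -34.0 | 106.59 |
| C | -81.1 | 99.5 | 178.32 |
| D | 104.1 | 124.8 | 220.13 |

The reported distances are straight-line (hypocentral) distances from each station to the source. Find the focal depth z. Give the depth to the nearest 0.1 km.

Each station gives a sphere (x−x_i)² + (y−y_i)² + z² = d_i² (stations at z=0).
Subtracting the A sphere from B and C: z² cancels, leaving linear equations in x and y:
211.8 x + 105.0 y = -8668.48
-135.0 x + 372.0 y = -22302.90
Solving: x ≈ -9.497, y ≈ -63.400 km (keep extra digits for the depth step; rounded: -9.5, -63.4).
Then from the A sphere: z² = 26.17² − (x + 13.6)² − (y + 86.5)² with x = -9.497, y = -63.400, so z ≈ 11.594 ≈ 11.6 km.

depth ≈ 11.6 km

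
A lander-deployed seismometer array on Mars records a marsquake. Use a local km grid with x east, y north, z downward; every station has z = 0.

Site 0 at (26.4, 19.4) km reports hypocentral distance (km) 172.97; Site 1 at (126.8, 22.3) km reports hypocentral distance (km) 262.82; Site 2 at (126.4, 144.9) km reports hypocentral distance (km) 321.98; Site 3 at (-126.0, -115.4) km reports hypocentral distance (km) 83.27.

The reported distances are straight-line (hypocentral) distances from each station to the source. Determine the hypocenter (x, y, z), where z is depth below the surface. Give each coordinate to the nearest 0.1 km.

Each station gives a sphere (x−x_i)² + (y−y_i)² + z² = d_i² (stations at z=0).
Subtracting the Site 0 sphere from Site 1 and Site 2: z² cancels, leaving linear equations in x and y:
200.8 x + 5.8 y = -23653.52
200.0 x + 251.0 y = -37852.85
Solving: x ≈ -116.113, y ≈ -58.288 km (keep extra digits for the depth step; rounded: -116.1, -58.3).
Then from the Site 0 sphere: z² = 172.97² − (x − 26.4)² − (y − 19.4)² with x = -116.113, y = -58.288, so z ≈ 59.777 ≈ 59.8 km.

x ≈ -116.1 km, y ≈ -58.3 km, depth ≈ 59.8 km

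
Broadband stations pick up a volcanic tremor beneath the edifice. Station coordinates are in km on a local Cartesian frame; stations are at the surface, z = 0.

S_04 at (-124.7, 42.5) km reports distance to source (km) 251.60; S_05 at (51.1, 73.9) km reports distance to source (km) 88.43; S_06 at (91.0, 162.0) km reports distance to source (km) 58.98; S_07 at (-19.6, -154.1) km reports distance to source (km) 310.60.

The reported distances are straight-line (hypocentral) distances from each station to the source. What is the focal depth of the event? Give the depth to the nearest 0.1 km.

Each station gives a sphere (x−x_i)² + (y−y_i)² + z² = d_i² (stations at z=0).
Subtracting the S_04 sphere from S_05 and S_06: z² cancels, leaving linear equations in x and y:
351.6 x + 62.8 y = 46198.78
431.4 x + 239.0 y = 76992.58
Solving: x ≈ 108.998, y ≈ 125.402 km (keep extra digits for the depth step; rounded: 109.0, 125.4).
Then from the S_04 sphere: z² = 251.60² − (x + 124.7)² − (y − 42.5)² with x = 108.998, y = 125.402, so z ≈ 42.604 ≈ 42.6 km.
Check against S_07 (with the unrounded solution): distance 310.60 ≈ 310.60 km. ✓

42.6 km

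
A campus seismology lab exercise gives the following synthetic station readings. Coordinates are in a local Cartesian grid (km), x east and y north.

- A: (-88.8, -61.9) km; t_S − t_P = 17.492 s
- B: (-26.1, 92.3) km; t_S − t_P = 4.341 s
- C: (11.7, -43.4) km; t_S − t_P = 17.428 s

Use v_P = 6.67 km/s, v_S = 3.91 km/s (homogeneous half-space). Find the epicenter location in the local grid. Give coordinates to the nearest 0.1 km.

Distance from S−P lag: d = Δt · v_P v_S / (v_P − v_S) = Δt · (6.67·3.91)/(6.67−3.91) ≈ 9.4492·Δt.
So d_A = 165.28, d_B = 41.02, d_C = 164.68 km.
Circle about each station: (x + 88.8)² + (y + 61.9)² = 165.28²; (x + 26.1)² + (y − 92.3)² = 41.02²; (x − 11.7)² + (y + 43.4)² = 164.68².
Subtracting pairs of circle equations eliminates x²+y² and gives linear equations (the radical axes):
125.4 x + 308.4 y = 23118.29
201.0 x + 37.0 y = -9498.62
Solving the 2×2 system: x ≈ -66.0, y ≈ 101.8 km.

(-66.0, 101.8)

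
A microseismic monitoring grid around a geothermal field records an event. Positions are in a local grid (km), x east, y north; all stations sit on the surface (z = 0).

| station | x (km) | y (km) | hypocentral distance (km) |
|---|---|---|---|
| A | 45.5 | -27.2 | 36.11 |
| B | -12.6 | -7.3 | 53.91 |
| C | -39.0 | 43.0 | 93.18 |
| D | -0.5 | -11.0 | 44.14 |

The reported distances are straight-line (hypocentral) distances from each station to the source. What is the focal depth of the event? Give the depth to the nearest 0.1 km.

Each station gives a sphere (x−x_i)² + (y−y_i)² + z² = d_i² (stations at z=0).
Subtracting the A sphere from B and C: z² cancels, leaving linear equations in x and y:
-116.2 x + 39.8 y = -4200.40
-169.0 x + 140.4 y = -6818.67
Solving: x ≈ 33.202, y ≈ -8.600 km (keep extra digits for the depth step; rounded: 33.2, -8.6).
Then from the A sphere: z² = 36.11² − (x − 45.5)² − (y + 27.2)² with x = 33.202, y = -8.600, so z ≈ 28.403 ≈ 28.4 km.
Check against D (with the unrounded solution): distance 44.14 ≈ 44.14 km. ✓

depth ≈ 28.4 km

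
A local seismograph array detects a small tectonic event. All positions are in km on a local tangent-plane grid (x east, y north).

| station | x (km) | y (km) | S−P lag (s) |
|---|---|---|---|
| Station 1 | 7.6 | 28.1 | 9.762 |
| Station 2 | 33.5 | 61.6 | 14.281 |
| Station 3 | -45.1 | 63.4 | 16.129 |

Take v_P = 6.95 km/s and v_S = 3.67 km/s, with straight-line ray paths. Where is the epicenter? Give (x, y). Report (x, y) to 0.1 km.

Distance from S−P lag: d = Δt · v_P v_S / (v_P − v_S) = Δt · (6.95·3.67)/(6.95−3.67) ≈ 7.7764·Δt.
So d_Station 1 = 75.91, d_Station 2 = 111.05, d_Station 3 = 125.43 km.
Circle about each station: (x − 7.6)² + (y − 28.1)² = 75.91²; (x − 33.5)² + (y − 61.6)² = 111.05²; (x + 45.1)² + (y − 63.4)² = 125.43².
Subtracting the Station 1 equation from the Station 2 and Station 3 equations removes the quadratic terms:
51.8 x + 67.0 y = -2500.33
-105.4 x + 70.6 y = -4764.16
Solving the 2×2 system: x ≈ 13.3, y ≈ -47.6 km.

(13.3, -47.6)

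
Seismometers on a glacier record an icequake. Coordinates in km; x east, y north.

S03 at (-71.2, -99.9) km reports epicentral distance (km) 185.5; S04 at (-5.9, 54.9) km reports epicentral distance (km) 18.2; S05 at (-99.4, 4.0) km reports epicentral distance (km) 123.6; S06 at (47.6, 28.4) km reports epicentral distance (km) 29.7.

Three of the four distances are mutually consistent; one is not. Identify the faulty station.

S06

Solve using three stations at a time. Using S03, S04, S05 (subtract circle equations pairwise → linear system) gives (x, y) ≈ (5.8, 68.9).
Distances from that point to each station vs reported:
  S03: calculated 185.5 vs reported 185.5 → residual 0.0 km
  S04: calculated 18.2 vs reported 18.2 → residual 0.0 km
  S05: calculated 123.6 vs reported 123.6 → residual 0.0 km
  S06: calculated 58.2 vs reported 29.7 → residual 28.5 km
S03, S04, S05 are mutually consistent (residuals ≈ 0); S06 is off by 28.5 km.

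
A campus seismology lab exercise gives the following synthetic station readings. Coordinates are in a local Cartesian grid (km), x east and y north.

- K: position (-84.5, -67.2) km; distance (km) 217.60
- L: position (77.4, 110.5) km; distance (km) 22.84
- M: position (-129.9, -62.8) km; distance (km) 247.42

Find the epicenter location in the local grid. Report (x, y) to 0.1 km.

(61.0, 94.6)

Circle about each station: (x + 84.5)² + (y + 67.2)² = 217.60²; (x − 77.4)² + (y − 110.5)² = 22.84²; (x + 129.9)² + (y + 62.8)² = 247.42².
Subtracting the K equation from the L and M equations removes the quadratic terms:
323.8 x + 355.4 y = 53373.01
-90.8 x + 8.8 y = -4705.14
Solving the 2×2 system: x ≈ 61.0, y ≈ 94.6 km.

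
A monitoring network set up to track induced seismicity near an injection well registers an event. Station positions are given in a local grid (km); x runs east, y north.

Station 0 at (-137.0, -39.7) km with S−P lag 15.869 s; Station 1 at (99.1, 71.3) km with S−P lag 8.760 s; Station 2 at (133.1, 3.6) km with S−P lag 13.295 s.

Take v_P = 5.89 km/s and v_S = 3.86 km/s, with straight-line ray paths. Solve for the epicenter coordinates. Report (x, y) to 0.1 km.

Distance from S−P lag: d = Δt · v_P v_S / (v_P − v_S) = Δt · (5.89·3.86)/(5.89−3.86) ≈ 11.1997·Δt.
So d_Station 0 = 177.73, d_Station 1 = 98.11, d_Station 2 = 148.90 km.
Circle about each station: (x + 137.0)² + (y + 39.7)² = 177.73²; (x − 99.1)² + (y − 71.3)² = 98.11²; (x − 133.1)² + (y − 3.6)² = 148.90².
Subtracting the Station 0 equation from the Station 1 and Station 2 equations removes the quadratic terms:
472.2 x + 222.0 y = 16521.79
540.2 x + 86.6 y = 6800.22
Solving the 2×2 system: x ≈ 1.0, y ≈ 72.3 km.
Check against Station 0 (with the unrounded x, y): √((x + 137.0)²+(y + 39.7)²) = 177.73 ≈ 177.73 km. ✓

x ≈ 1.0 km, y ≈ 72.3 km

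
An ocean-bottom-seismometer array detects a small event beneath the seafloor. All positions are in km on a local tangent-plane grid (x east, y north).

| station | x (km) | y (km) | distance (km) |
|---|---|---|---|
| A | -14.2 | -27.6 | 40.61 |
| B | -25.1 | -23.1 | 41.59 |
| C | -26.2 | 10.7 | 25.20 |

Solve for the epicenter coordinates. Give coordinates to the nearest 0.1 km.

x ≈ -1.0 km, y ≈ 10.8 km

Circle about each station: (x + 14.2)² + (y + 27.6)² = 40.61²; (x + 25.1)² + (y + 23.1)² = 41.59²; (x + 26.2)² + (y − 10.7)² = 25.20².
Subtracting the A equation from the B and C equations removes the quadratic terms:
-21.8 x + 9.0 y = 119.66
-24.0 x + 76.6 y = 851.66
Solving the 2×2 system: x ≈ -1.0, y ≈ 10.8 km.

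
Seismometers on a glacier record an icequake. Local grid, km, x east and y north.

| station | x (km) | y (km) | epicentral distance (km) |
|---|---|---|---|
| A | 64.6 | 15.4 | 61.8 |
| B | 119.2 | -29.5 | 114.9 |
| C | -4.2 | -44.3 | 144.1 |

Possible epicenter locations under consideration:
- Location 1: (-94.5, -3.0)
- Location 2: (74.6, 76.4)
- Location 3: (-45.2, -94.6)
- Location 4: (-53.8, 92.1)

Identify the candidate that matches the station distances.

For each candidate, compare |candidate − station| to the reported distance:
Location 1: residuals A 98.4, B 100.4, C 44.8 → max 100.4 km
Location 2: residuals A 0.0, B 0.0, C 0.0 → max 0.0 km
Location 3: residuals A 93.6, B 61.9, C 79.2 → max 93.6 km
Location 4: residuals A 79.3, B 96.6, C 1.0 → max 96.6 km
Only Location 2 has all residuals ≈ 0.

Location 2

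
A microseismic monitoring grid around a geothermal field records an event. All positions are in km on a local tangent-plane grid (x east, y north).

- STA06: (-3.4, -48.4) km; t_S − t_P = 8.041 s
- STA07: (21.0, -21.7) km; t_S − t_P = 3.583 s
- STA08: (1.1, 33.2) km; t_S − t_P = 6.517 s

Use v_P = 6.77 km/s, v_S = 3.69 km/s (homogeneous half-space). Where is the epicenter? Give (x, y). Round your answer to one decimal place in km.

x ≈ 41.4 km, y ≈ -1.0 km

Distance from S−P lag: d = Δt · v_P v_S / (v_P − v_S) = Δt · (6.77·3.69)/(6.77−3.69) ≈ 8.1108·Δt.
So d_STA06 = 65.22, d_STA07 = 29.06, d_STA08 = 52.86 km.
Circle about each station: (x + 3.4)² + (y + 48.4)² = 65.22²; (x − 21.0)² + (y + 21.7)² = 29.06²; (x − 1.1)² + (y − 33.2)² = 52.86².
Subtracting pairs of circle equations eliminates x²+y² and gives linear equations (the radical axes):
48.8 x + 53.4 y = 1966.93
9.0 x + 163.2 y = 208.80
Solving the 2×2 system: x ≈ 41.4, y ≈ -1.0 km.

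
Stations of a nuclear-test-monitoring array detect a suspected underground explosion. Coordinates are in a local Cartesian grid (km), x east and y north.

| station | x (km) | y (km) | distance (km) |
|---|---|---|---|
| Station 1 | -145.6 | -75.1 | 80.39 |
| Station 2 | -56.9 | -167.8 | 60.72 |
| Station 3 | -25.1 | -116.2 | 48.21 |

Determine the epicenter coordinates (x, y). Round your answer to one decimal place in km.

x ≈ -72.8 km, y ≈ -109.2 km

Circle about each station: (x + 145.6)² + (y + 75.1)² = 80.39²; (x + 56.9)² + (y + 167.8)² = 60.72²; (x + 25.1)² + (y + 116.2)² = 48.21².
Subtracting the Station 1 equation from the Station 2 and Station 3 equations removes the quadratic terms:
177.4 x − 185.4 y = 7330.71
241.0 x − 82.2 y = -8568.57
Solving the 2×2 system: x ≈ -72.8, y ≈ -109.2 km.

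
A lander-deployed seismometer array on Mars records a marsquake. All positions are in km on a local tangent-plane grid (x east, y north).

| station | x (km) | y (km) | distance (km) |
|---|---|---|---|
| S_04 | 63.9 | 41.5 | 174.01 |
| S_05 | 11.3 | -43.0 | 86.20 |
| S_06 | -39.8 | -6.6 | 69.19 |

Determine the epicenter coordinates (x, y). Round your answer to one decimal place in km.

x ≈ -71.1 km, y ≈ -68.3 km

Circle about each station: (x − 63.9)² + (y − 41.5)² = 174.01²; (x − 11.3)² + (y + 43.0)² = 86.20²; (x + 39.8)² + (y + 6.6)² = 69.19².
Subtracting pairs of circle equations eliminates x²+y² and gives linear equations (the radical axes):
-105.2 x − 169.0 y = 19020.27
-207.4 x − 96.2 y = 21314.36
Solving the 2×2 system: x ≈ -71.1, y ≈ -68.3 km.
Check against S_04 (with the unrounded x, y): √((x − 63.9)²+(y − 41.5)²) = 174.00 ≈ 174.01 km. ✓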